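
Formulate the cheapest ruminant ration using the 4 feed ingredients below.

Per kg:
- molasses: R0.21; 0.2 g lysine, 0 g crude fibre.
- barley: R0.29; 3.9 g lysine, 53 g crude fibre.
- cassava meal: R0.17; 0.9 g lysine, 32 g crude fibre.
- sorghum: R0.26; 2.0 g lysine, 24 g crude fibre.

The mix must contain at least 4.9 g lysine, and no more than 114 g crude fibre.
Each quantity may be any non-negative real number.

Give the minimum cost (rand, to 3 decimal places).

R0.364

Set it up as a linear program. Let x1 = kg of molasses, x2 = kg of barley, x3 = kg of cassava meal, x4 = kg of sorghum.
Minimize 0.21x1 + 0.29x2 + 0.17x3 + 0.26x4 s.t.:
  0.2x1 + 3.9x2 + 0.9x3 + 2x4 ≥ 4.9   (lysine)
  53x2 + 32x3 + 24x4 ≤ 114   (crude fibre)
  x1, x2, x3, x4 ≥ 0.
The optimal basis is {barley}; molasses, cassava meal, sorghum drop out. The lysine requirement is met with equality.
That vertex is x2 = 1.256.
Total cost: 0.29·1.256 = 0.36424.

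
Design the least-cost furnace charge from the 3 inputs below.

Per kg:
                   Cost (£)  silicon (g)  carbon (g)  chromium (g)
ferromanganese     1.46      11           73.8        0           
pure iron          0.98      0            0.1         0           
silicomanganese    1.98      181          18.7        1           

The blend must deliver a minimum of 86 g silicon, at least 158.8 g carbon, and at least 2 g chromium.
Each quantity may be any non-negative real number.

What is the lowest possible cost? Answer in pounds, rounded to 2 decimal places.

Let x1 = kg of ferromanganese, x2 = kg of pure iron, x3 = kg of silicomanganese.
Minimise 1.46x1 + 0.98x2 + 1.98x3 s.t.:
  11x1 + 181x3 ≥ 86   (silicon)
  73.8x1 + 0.1x2 + 18.7x3 ≥ 158.8   (carbon)
  1x3 ≥ 2   (chromium)
  x1, x2, x3 ≥ 0.
At the optimum only ferromanganese, silicomanganese are positive (pure iron = 0). There the carbon and chromium constraints are tight.
So ferromanganese = 1.645 kg, silicomanganese = 2 kg.
Cost = 1.46·1.645 + 1.98·2 = 6.3617.

£6.36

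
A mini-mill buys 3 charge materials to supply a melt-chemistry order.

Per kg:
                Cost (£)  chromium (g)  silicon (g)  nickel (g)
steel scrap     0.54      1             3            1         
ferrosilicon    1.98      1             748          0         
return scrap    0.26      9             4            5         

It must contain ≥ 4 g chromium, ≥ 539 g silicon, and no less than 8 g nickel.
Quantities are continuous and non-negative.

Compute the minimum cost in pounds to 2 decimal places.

£1.83

Let x1 = kg of steel scrap, x2 = kg of ferrosilicon, x3 = kg of return scrap.
min 0.54x1 + 1.98x2 + 0.26x3 with:
  1x1 + 1x2 + 9x3 ≥ 4   (chromium)
  3x1 + 748x2 + 4x3 ≥ 539   (silicon)
  1x1 + 5x3 ≥ 8   (nickel)
  x1, x2, x3 ≥ 0.
The minimum-cost mix takes nothing from steel scrap — only ferrosilicon, return scrap. The silicon and nickel requirements are met with equality.
So ferrosilicon = 0.712 kg, return scrap = 1.6 kg.
Cost = 1.98·0.712 + 0.26·1.6 = 1.8258.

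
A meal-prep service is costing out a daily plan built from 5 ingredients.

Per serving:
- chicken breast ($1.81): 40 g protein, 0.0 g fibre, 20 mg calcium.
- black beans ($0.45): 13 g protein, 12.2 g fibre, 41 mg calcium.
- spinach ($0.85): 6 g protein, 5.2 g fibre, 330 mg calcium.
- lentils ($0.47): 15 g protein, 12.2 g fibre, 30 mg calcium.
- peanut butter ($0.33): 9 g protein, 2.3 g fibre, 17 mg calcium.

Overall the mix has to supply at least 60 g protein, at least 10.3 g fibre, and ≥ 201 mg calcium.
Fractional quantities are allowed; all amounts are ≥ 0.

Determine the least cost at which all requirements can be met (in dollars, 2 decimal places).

Set it up as a linear program. Let x1 = servings of chicken breast, x2 = servings of black beans, x3 = servings of spinach, x4 = servings of lentils, x5 = servings of peanut butter.
Minimise 1.81x1 + 0.45x2 + 0.85x3 + 0.47x4 + 0.33x5 subject to:
  40x1 + 13x2 + 6x3 + 15x4 + 9x5 ≥ 60   (protein)
  12.2x2 + 5.2x3 + 12.2x4 + 2.3x5 ≥ 10.3   (fibre)
  20x1 + 41x2 + 330x3 + 30x4 + 17x5 ≥ 201   (calcium)
  x1, x2, x3, x4, x5 ≥ 0.
The minimum-cost mix takes nothing from chicken breast, black beans, peanut butter — only spinach, lentils. Binding constraints: protein and calcium.
So spinach = 0.2547 servings, lentils = 3.898 servings.
Objective = 0.85·0.2547 + 0.47·3.898 = 2.0486.

$2.05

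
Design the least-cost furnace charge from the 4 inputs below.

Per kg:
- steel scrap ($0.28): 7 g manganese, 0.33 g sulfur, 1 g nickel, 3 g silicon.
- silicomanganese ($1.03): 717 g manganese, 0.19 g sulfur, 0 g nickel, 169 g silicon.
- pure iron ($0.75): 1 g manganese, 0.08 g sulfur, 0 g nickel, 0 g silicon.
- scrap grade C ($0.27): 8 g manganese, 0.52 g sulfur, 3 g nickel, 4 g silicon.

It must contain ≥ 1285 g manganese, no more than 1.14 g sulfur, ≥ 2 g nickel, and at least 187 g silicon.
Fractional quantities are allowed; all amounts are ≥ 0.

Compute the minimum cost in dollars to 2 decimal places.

$2.02

Set it up as a linear program. Let x1 = kg of steel scrap, x2 = kg of silicomanganese, x3 = kg of pure iron, x4 = kg of scrap grade C.
Minimise 0.28x1 + 1.03x2 + 0.75x3 + 0.27x4 s.t.:
  7x1 + 717x2 + 1x3 + 8x4 ≥ 1285   (manganese)
  0.33x1 + 0.19x2 + 0.08x3 + 0.52x4 ≤ 1.14   (sulfur)
  1x1 + 3x4 ≥ 2   (nickel)
  3x1 + 169x2 + 4x4 ≥ 187   (silicon)
  x1, x2, x3, x4 ≥ 0.
The cheapest feasible vertex uses only silicomanganese, scrap grade C; steel scrap, pure iron are not used. The manganese and nickel requirements are met with equality.
So silicomanganese = 1.785 kg, scrap grade C = 0.6667 kg.
Objective = 1.03·1.785 + 0.27·0.6667 = 2.0186.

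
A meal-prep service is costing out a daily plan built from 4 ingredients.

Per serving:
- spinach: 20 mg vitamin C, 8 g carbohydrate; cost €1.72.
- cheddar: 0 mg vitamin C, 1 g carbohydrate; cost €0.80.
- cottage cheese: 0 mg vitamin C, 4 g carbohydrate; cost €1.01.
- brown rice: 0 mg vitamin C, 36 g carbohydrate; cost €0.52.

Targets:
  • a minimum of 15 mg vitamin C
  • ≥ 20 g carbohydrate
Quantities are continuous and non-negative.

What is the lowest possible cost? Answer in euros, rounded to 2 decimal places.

€1.49

Treat it as an LP. Let x1 = servings of spinach, x2 = servings of cheddar, x3 = servings of cottage cheese, x4 = servings of brown rice.
Minimise 1.72x1 + 0.8x2 + 1.01x3 + 0.52x4 with:
  20x1 ≥ 15   (vitamin C)
  8x1 + 1x2 + 4x3 + 36x4 ≥ 20   (carbohydrate)
  x1, x2, x3, x4 ≥ 0.
The optimal basis is {spinach, brown rice}; cheddar, cottage cheese drop out. There the vitamin C and carbohydrate constraints are tight.
So spinach = 0.75 servings, brown rice = 0.3889 servings.
Cost = 1.72·0.75 + 0.52·0.3889 = 1.4922.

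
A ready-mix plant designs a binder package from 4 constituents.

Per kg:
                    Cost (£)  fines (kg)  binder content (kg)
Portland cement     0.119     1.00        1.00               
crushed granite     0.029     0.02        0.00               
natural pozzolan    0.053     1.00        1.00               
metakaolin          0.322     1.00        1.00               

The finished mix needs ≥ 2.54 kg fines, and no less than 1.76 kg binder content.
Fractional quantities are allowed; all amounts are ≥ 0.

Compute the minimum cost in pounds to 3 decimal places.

£0.135

Set it up as a linear program. Let x1 = kg of Portland cement, x2 = kg of crushed granite, x3 = kg of natural pozzolan, x4 = kg of metakaolin.
min 0.119x1 + 0.029x2 + 0.053x3 + 0.322x4 with:
  1x1 + 0.02x2 + 1x3 + 1x4 ≥ 2.54   (fines)
  1x1 + 1x3 + 1x4 ≥ 1.76   (binder content)
  x1, x2, x3, x4 ≥ 0.
The cheapest feasible vertex uses only natural pozzolan; Portland cement, crushed granite, metakaolin are not used. The fines requirement is met with equality.
Solving gives x3 = 2.54.
Objective = 0.053·2.54 = 0.13462.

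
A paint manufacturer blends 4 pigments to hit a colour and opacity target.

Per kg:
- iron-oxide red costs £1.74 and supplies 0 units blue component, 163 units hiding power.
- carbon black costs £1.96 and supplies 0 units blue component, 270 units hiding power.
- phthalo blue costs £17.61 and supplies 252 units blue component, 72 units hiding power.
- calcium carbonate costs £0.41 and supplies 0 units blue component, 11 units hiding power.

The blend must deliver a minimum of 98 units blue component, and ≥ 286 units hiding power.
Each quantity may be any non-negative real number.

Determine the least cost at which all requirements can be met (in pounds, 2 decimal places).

£8.72

Treat it as an LP. Let x1 = kg of iron-oxide red, x2 = kg of carbon black, x3 = kg of phthalo blue, x4 = kg of calcium carbonate.
Minimize 1.74x1 + 1.96x2 + 17.61x3 + 0.41x4 with:
  252x3 ≥ 98   (blue component)
  163x1 + 270x2 + 72x3 + 11x4 ≥ 286   (hiding power)
  x1, x2, x3, x4 ≥ 0.
The optimal basis is {carbon black, phthalo blue}; iron-oxide red, calcium carbonate drop out. The blue component and hiding power requirements are met with equality.
Solving gives x2 = 0.9556, x3 = 0.3889.
Objective = 1.96·0.9556 + 17.61·0.3889 = 8.7215.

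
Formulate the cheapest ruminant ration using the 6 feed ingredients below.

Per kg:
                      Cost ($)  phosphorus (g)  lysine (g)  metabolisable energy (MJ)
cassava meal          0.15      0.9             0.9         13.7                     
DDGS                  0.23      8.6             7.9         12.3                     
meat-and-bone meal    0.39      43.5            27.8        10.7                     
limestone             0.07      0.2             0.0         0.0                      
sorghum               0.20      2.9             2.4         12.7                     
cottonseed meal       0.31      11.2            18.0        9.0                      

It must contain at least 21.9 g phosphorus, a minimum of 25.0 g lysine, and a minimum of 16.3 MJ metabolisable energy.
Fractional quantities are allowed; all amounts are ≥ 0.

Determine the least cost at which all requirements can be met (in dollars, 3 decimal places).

$0.419

Treat it as an LP. Let x1 = kg of cassava meal, x2 = kg of DDGS, x3 = kg of meat-and-bone meal, x4 = kg of limestone, x5 = kg of sorghum, x6 = kg of cottonseed meal.
Minimize 0.15x1 + 0.23x2 + 0.39x3 + 0.07x4 + 0.2x5 + 0.31x6 s.t.:
  0.9x1 + 8.6x2 + 43.5x3 + 0.2x4 + 2.9x5 + 11.2x6 ≥ 21.9   (phosphorus)
  0.9x1 + 7.9x2 + 27.8x3 + 2.4x5 + 18x6 ≥ 25   (lysine)
  13.7x1 + 12.3x2 + 10.7x3 + 12.7x5 + 9x6 ≥ 16.3   (metabolisable energy)
  x1, x2, x3, x4, x5, x6 ≥ 0.
At the optimum only cassava meal, meat-and-bone meal are positive (DDGS, limestone, sorghum, cottonseed meal = 0). There the lysine and metabolisable energy constraints are tight.
Optimal quantities: cassava meal = 0.5001 kg, meat-and-bone meal = 0.8831 kg.
Total cost: 0.15·0.5001 + 0.39·0.8831 = 0.41942.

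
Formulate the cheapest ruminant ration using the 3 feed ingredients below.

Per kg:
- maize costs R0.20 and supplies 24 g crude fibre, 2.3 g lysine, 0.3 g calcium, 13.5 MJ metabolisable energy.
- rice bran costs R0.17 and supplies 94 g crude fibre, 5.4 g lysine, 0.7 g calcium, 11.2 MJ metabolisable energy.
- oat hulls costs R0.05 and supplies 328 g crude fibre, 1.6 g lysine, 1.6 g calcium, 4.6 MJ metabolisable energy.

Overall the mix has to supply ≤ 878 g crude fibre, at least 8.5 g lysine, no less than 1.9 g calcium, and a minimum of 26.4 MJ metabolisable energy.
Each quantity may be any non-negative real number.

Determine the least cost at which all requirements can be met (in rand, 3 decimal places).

This is a linear program. Let x1 = kg of maize, x2 = kg of rice bran, x3 = kg of oat hulls.
Minimise 0.2x1 + 0.17x2 + 0.05x3 s.t.:
  24x1 + 94x2 + 328x3 ≤ 878   (crude fibre)
  2.3x1 + 5.4x2 + 1.6x3 ≥ 8.5   (lysine)
  0.3x1 + 0.7x2 + 1.6x3 ≥ 1.9   (calcium)
  13.5x1 + 11.2x2 + 4.6x3 ≥ 26.4   (metabolisable energy)
  x1, x2, x3 ≥ 0.
The optimal mix uses every input. Binding constraints: crude fibre, lysine, metabolisable energy.
Optimal quantities: maize = 0.6426 kg, rice bran = 0.5695 kg, oat hulls = 2.467 kg.
Hence cost = 0.2·0.6426 + 0.17·0.5695 + 0.05·2.467 = R0.34869.

R0.349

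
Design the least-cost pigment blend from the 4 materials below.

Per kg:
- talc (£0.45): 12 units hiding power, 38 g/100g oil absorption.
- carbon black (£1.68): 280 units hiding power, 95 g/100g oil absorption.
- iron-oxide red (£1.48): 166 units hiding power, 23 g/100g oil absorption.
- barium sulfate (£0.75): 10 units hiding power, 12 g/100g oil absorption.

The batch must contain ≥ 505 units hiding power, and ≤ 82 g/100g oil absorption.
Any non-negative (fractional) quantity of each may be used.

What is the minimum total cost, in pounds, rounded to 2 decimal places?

£4.33

This is a linear program. Let x1 = kg of talc, x2 = kg of carbon black, x3 = kg of iron-oxide red, x4 = kg of barium sulfate.
Minimise 0.45x1 + 1.68x2 + 1.48x3 + 0.75x4 with:
  12x1 + 280x2 + 166x3 + 10x4 ≥ 505   (hiding power)
  38x1 + 95x2 + 23x3 + 12x4 ≤ 82   (oil absorption)
  x1, x2, x3, x4 ≥ 0.
The cheapest feasible vertex uses only carbon black, iron-oxide red; talc, barium sulfate are not used. The hiding power and oil absorption requirements are met with equality.
Solving gives x2 = 0.214, x3 = 2.681.
Total cost: 1.68·0.214 + 1.48·2.681 = 4.3274.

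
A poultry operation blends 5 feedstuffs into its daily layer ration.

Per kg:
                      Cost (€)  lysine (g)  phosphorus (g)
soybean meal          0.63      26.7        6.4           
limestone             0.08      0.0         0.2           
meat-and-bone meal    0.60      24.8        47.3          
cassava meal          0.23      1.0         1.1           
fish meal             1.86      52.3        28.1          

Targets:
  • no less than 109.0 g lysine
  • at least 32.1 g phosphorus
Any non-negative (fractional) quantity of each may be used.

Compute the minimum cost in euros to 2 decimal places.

€2.57

Let x1 = kg of soybean meal, x2 = kg of limestone, x3 = kg of meat-and-bone meal, x4 = kg of cassava meal, x5 = kg of fish meal.
Minimise 0.63x1 + 0.08x2 + 0.6x3 + 0.23x4 + 1.86x5 subject to:
  26.7x1 + 24.8x3 + 1x4 + 52.3x5 ≥ 109   (lysine)
  6.4x1 + 0.2x2 + 47.3x3 + 1.1x4 + 28.1x5 ≥ 32.1   (phosphorus)
  x1, x2, x3, x4, x5 ≥ 0.
The optimal basis is {soybean meal, meat-and-bone meal}; limestone, cassava meal, fish meal drop out. There the lysine and phosphorus constraints are tight.
So soybean meal = 3.948 kg, meat-and-bone meal = 0.1444 kg.
Cost = 0.63·3.948 + 0.6·0.1444 = 2.5739.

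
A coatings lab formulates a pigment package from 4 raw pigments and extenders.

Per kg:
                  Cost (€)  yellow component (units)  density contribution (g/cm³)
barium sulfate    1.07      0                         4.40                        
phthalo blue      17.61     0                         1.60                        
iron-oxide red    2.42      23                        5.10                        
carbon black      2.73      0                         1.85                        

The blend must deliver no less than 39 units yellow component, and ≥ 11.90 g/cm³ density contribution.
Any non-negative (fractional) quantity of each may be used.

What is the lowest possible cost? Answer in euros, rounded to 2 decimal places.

Let x1 = kg of barium sulfate, x2 = kg of phthalo blue, x3 = kg of iron-oxide red, x4 = kg of carbon black.
Minimise 1.07x1 + 17.61x2 + 2.42x3 + 2.73x4 subject to:
  23x3 ≥ 39   (yellow component)
  4.4x1 + 1.6x2 + 5.1x3 + 1.85x4 ≥ 11.9   (density contribution)
  x1, x2, x3, x4 ≥ 0.
The optimal basis is {barium sulfate, iron-oxide red}; phthalo blue, carbon black drop out. There the yellow component and density contribution constraints are tight.
So barium sulfate = 0.73913 kg, iron-oxide red = 1.6957 kg.
Total cost: 1.07·0.73913 + 2.42·1.6957 = 4.8945.

€4.89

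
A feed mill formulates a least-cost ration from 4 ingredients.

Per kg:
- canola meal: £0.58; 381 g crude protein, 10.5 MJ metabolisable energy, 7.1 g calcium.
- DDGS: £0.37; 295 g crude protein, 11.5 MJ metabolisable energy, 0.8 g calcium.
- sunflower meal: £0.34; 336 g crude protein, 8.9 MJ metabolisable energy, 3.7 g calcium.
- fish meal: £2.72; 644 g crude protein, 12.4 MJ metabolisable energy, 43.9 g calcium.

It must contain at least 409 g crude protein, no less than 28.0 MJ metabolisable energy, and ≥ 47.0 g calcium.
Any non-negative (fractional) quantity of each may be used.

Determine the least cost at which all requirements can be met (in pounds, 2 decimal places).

£3.12

Let x1 = kg of canola meal, x2 = kg of DDGS, x3 = kg of sunflower meal, x4 = kg of fish meal.
min 0.58x1 + 0.37x2 + 0.34x3 + 2.72x4 s.t.:
  381x1 + 295x2 + 336x3 + 644x4 ≥ 409   (crude protein)
  10.5x1 + 11.5x2 + 8.9x3 + 12.4x4 ≥ 28   (metabolisable energy)
  7.1x1 + 0.8x2 + 3.7x3 + 43.9x4 ≥ 47   (calcium)
  x1, x2, x3, x4 ≥ 0.
The minimum-cost mix takes nothing from canola meal, DDGS — only sunflower meal, fish meal. Binding constraints: metabolisable energy and calcium.
That vertex is x3 = 1.875, x4 = 0.9126.
Total cost: 0.34·1.875 + 2.72·0.9126 = 3.1198.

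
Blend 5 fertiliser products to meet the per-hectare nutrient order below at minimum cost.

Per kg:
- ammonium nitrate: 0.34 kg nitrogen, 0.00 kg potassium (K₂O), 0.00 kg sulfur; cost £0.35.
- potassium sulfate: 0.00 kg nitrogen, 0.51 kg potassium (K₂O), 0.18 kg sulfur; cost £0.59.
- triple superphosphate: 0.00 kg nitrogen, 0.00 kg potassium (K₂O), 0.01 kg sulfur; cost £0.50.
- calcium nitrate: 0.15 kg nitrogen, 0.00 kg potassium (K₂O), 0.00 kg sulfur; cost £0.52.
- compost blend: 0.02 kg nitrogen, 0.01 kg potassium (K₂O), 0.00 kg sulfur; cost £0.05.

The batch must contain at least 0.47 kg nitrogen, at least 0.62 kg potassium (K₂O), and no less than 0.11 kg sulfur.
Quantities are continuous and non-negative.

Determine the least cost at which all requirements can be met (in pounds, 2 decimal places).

£1.20

Treat it as an LP. Let x1 = kg of ammonium nitrate, x2 = kg of potassium sulfate, x3 = kg of triple superphosphate, x4 = kg of calcium nitrate, x5 = kg of compost blend.
Minimize 0.35x1 + 0.59x2 + 0.5x3 + 0.52x4 + 0.05x5 s.t.:
  0.34x1 + 0.15x4 + 0.02x5 ≥ 0.47   (nitrogen)
  0.51x2 + 0.01x5 ≥ 0.62   (potassium (K₂O))
  0.18x2 + 0.01x3 ≥ 0.11   (sulfur)
  x1, x2, x3, x4, x5 ≥ 0.
The optimal basis is {ammonium nitrate, potassium sulfate}; triple superphosphate, calcium nitrate, compost blend drop out. There the nitrogen and potassium (K₂O) constraints are tight.
That vertex is x1 = 1.382, x2 = 1.216.
Cost = 0.35·1.382 + 0.59·1.216 = 1.2011.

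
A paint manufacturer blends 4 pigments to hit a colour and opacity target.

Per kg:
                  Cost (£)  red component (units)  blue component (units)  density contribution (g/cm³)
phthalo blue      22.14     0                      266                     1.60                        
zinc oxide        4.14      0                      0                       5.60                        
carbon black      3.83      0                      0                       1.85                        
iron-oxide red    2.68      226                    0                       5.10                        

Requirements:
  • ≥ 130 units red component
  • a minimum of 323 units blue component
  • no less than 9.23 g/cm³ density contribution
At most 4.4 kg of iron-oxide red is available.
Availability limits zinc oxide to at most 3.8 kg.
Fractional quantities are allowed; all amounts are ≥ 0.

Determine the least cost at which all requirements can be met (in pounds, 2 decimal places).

Treat it as an LP. Let x1 = kg of phthalo blue, x2 = kg of zinc oxide, x3 = kg of carbon black, x4 = kg of iron-oxide red.
Minimize 22.14x1 + 4.14x2 + 3.83x3 + 2.68x4 s.t.:
  226x4 ≥ 130   (red component)
  266x1 ≥ 323   (blue component)
  1.6x1 + 5.6x2 + 1.85x3 + 5.1x4 ≥ 9.23   (density contribution)
  x4 ≤ 4.4
  x2 ≤ 3.8
  x1, x2, x3, x4 ≥ 0.
The optimal basis is {phthalo blue, iron-oxide red}; zinc oxide, carbon black drop out. The blue component and density contribution requirements are met with equality.
So phthalo blue = 1.214 kg, iron-oxide red = 1.429 kg.
Objective = 22.14·1.214 + 2.68·1.429 = 30.7077.

£30.71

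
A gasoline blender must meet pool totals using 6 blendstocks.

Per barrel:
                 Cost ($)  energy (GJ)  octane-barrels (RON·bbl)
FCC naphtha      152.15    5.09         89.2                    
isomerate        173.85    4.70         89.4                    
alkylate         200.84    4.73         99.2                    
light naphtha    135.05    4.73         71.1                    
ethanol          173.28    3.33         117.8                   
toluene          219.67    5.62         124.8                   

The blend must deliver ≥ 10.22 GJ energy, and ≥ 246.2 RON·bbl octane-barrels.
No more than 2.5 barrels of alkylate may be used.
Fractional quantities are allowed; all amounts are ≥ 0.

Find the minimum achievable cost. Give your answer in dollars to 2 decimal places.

Set it up as a linear program. Let x1 = barrels of FCC naphtha, x2 = barrels of isomerate, x3 = barrels of alkylate, x4 = barrels of light naphtha, x5 = barrels of ethanol, x6 = barrels of toluene.
min 152.15x1 + 173.85x2 + 200.84x3 + 135.05x4 + 173.28x5 + 219.67x6 subject to:
  5.09x1 + 4.7x2 + 4.73x3 + 4.73x4 + 3.33x5 + 5.62x6 ≥ 10.22   (energy)
  89.2x1 + 89.4x2 + 99.2x3 + 71.1x4 + 117.8x5 + 124.8x6 ≥ 246.2   (octane-barrels)
  x3 ≤ 2.5
  x1, x2, x3, x4, x5, x6 ≥ 0.
At the optimum only FCC naphtha, ethanol are positive (isomerate, alkylate, light naphtha, toluene = 0). Binding constraints: energy and octane-barrels.
That vertex is x1 = 1.26938, x5 = 1.12879.
Cost = 152.15·1.26938 + 173.28·1.12879 = 388.7329.

$388.73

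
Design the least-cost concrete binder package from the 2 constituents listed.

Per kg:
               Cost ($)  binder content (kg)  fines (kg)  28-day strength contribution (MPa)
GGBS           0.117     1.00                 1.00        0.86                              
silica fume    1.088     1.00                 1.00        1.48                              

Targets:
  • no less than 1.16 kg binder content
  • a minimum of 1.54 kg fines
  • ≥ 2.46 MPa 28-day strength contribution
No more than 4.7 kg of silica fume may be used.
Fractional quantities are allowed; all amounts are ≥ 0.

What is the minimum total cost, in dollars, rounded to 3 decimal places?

$0.335

Set it up as a linear program. Let x1 = kg of GGBS, x2 = kg of silica fume.
min 0.117x1 + 1.088x2 subject to:
  1x1 + 1x2 ≥ 1.16   (binder content)
  1x1 + 1x2 ≥ 1.54   (fines)
  0.86x1 + 1.48x2 ≥ 2.46   (28-day strength contribution)
  x2 ≤ 4.7
  x1, x2 ≥ 0.
At the optimum only GGBS is positive (silica fume = 0). There the 28-day strength contribution constraint is tight.
Optimal quantities: GGBS = 2.86 kg.
Cost = 0.117·2.86 = 0.33462.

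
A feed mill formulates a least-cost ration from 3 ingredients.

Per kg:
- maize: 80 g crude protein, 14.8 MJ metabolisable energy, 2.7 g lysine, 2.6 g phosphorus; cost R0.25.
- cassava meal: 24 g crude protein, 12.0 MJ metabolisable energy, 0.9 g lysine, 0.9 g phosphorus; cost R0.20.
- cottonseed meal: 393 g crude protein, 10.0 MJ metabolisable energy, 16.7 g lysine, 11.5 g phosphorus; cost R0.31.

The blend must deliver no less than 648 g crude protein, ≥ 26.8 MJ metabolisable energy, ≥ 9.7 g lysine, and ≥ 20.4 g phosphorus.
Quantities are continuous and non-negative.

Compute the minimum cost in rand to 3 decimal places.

Treat it as an LP. Let x1 = kg of maize, x2 = kg of cassava meal, x3 = kg of cottonseed meal.
Minimize 0.25x1 + 0.2x2 + 0.31x3 with:
  80x1 + 24x2 + 393x3 ≥ 648   (crude protein)
  14.8x1 + 12x2 + 10x3 ≥ 26.8   (metabolisable energy)
  2.7x1 + 0.9x2 + 16.7x3 ≥ 9.7   (lysine)
  2.6x1 + 0.9x2 + 11.5x3 ≥ 20.4   (phosphorus)
  x1, x2, x3 ≥ 0.
The optimal basis is {maize, cottonseed meal}; cassava meal drops out. Binding constraints: metabolisable energy and phosphorus.
Optimal quantities: maize = 0.7226 kg, cottonseed meal = 1.611 kg.
Hence cost = 0.25·0.7226 + 0.31·1.611 = R0.68006.

R0.680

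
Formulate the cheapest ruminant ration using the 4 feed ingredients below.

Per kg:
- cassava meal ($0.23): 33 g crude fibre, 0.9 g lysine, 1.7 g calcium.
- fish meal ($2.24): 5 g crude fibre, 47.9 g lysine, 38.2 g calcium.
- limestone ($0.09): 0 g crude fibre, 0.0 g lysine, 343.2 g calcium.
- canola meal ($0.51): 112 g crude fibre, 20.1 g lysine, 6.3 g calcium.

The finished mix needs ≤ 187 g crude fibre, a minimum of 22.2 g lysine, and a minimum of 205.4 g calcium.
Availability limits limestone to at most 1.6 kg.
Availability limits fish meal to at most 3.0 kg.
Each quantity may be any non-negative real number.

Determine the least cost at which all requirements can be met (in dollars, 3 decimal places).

$0.615

Set it up as a linear program. Let x1 = kg of cassava meal, x2 = kg of fish meal, x3 = kg of limestone, x4 = kg of canola meal.
Minimize 0.23x1 + 2.24x2 + 0.09x3 + 0.51x4 s.t.:
  33x1 + 5x2 + 112x4 ≤ 187   (crude fibre)
  0.9x1 + 47.9x2 + 20.1x4 ≥ 22.2   (lysine)
  1.7x1 + 38.2x2 + 343.2x3 + 6.3x4 ≥ 205.4   (calcium)
  x3 ≤ 1.6
  x2 ≤ 3
  x1, x2, x3, x4 ≥ 0.
At the optimum only limestone, canola meal are positive (cassava meal, fish meal = 0). The lysine and calcium requirements are met with equality.
Solving gives x3 = 0.5782, x4 = 1.104.
Objective = 0.09·0.5782 + 0.51·1.104 = 0.61508.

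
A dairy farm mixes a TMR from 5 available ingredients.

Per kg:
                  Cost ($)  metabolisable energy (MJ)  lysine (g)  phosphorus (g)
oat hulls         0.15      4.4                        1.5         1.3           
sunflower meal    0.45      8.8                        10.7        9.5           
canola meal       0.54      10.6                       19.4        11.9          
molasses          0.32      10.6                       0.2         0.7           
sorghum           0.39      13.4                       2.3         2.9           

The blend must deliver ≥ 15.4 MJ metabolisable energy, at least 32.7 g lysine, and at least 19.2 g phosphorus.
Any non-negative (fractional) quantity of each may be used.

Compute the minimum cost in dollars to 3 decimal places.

$0.910

Let x1 = kg of oat hulls, x2 = kg of sunflower meal, x3 = kg of canola meal, x4 = kg of molasses, x5 = kg of sorghum.
Minimize 0.15x1 + 0.45x2 + 0.54x3 + 0.32x4 + 0.39x5 subject to:
  4.4x1 + 8.8x2 + 10.6x3 + 10.6x4 + 13.4x5 ≥ 15.4   (metabolisable energy)
  1.5x1 + 10.7x2 + 19.4x3 + 0.2x4 + 2.3x5 ≥ 32.7   (lysine)
  1.3x1 + 9.5x2 + 11.9x3 + 0.7x4 + 2.9x5 ≥ 19.2   (phosphorus)
  x1, x2, x3, x4, x5 ≥ 0.
The cheapest feasible vertex uses only canola meal; oat hulls, sunflower meal, molasses, sorghum are not used. There the lysine constraint is tight.
So canola meal = 1.686 kg.
Cost = 0.54·1.686 = 0.91044.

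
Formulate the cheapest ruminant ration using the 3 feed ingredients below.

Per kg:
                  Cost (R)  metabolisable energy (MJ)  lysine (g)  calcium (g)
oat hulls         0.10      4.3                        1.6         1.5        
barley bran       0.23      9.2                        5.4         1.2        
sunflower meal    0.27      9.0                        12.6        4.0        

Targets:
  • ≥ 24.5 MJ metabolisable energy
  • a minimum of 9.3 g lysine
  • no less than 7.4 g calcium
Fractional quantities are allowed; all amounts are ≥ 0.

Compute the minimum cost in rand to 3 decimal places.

R0.571

Let x1 = kg of oat hulls, x2 = kg of barley bran, x3 = kg of sunflower meal.
min 0.1x1 + 0.23x2 + 0.27x3 with:
  4.3x1 + 9.2x2 + 9x3 ≥ 24.5   (metabolisable energy)
  1.6x1 + 5.4x2 + 12.6x3 ≥ 9.3   (lysine)
  1.5x1 + 1.2x2 + 4x3 ≥ 7.4   (calcium)
  x1, x2, x3 ≥ 0.
The optimal basis is {oat hulls, sunflower meal}; barley bran drops out. There the metabolisable energy and lysine constraints are tight.
Optimal quantities: oat hulls = 5.656 kg, sunflower meal = 0.01986 kg.
Cost = 0.1·5.656 + 0.27·0.01986 = 0.57096.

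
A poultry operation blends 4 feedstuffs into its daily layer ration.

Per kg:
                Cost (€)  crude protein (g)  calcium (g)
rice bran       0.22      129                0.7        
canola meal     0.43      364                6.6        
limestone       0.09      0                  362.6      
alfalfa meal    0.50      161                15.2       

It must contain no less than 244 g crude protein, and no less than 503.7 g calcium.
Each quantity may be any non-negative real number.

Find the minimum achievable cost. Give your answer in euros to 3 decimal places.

Treat it as an LP. Let x1 = kg of rice bran, x2 = kg of canola meal, x3 = kg of limestone, x4 = kg of alfalfa meal.
Minimise 0.22x1 + 0.43x2 + 0.09x3 + 0.5x4 with:
  129x1 + 364x2 + 161x4 ≥ 244   (crude protein)
  0.7x1 + 6.6x2 + 362.6x3 + 15.2x4 ≥ 503.7   (calcium)
  x1, x2, x3, x4 ≥ 0.
The optimal basis is {canola meal, limestone}; rice bran, alfalfa meal drop out. There the crude protein and calcium constraints are tight.
Solving gives x2 = 0.6703, x3 = 1.377.
Hence cost = 0.43·0.6703 + 0.09·1.377 = €0.41216.

€0.412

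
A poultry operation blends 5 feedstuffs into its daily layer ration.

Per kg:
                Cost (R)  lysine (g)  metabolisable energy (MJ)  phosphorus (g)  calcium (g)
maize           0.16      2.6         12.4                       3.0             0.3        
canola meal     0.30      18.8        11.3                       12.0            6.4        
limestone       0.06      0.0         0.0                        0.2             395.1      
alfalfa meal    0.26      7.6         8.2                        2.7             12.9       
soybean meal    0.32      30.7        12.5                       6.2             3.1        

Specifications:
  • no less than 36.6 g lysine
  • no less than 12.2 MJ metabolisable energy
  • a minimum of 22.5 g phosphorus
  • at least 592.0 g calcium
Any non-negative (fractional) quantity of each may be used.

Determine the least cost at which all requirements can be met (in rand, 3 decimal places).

R0.657

This is a linear program. Let x1 = kg of maize, x2 = kg of canola meal, x3 = kg of limestone, x4 = kg of alfalfa meal, x5 = kg of soybean meal.
min 0.16x1 + 0.3x2 + 0.06x3 + 0.26x4 + 0.32x5 subject to:
  2.6x1 + 18.8x2 + 7.6x4 + 30.7x5 ≥ 36.6   (lysine)
  12.4x1 + 11.3x2 + 8.2x4 + 12.5x5 ≥ 12.2   (metabolisable energy)
  3x1 + 12x2 + 0.2x3 + 2.7x4 + 6.2x5 ≥ 22.5   (phosphorus)
  0.3x1 + 6.4x2 + 395.1x3 + 12.9x4 + 3.1x5 ≥ 592   (calcium)
  x1, x2, x3, x4, x5 ≥ 0.
At the optimum only canola meal, limestone, soybean meal are positive (maize, alfalfa meal = 0). Binding constraints: lysine, phosphorus, calcium.
Solving gives x2 = 1.806, x3 = 1.468, x5 = 0.08625.
Objective = 0.3·1.806 + 0.06·1.468 + 0.32·0.08625 = 0.65748.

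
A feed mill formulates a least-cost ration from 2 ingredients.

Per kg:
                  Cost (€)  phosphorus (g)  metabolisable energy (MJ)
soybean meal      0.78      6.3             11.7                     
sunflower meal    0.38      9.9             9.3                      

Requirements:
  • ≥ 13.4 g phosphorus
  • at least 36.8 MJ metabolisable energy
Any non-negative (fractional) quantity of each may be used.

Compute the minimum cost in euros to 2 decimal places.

€1.50

Set it up as a linear program. Let x1 = kg of soybean meal, x2 = kg of sunflower meal.
Minimize 0.78x1 + 0.38x2 s.t.:
  6.3x1 + 9.9x2 ≥ 13.4   (phosphorus)
  11.7x1 + 9.3x2 ≥ 36.8   (metabolisable energy)
  x1, x2 ≥ 0.
The cheapest feasible vertex uses only sunflower meal; soybean meal is not used. There the metabolisable energy constraint is tight.
Optimal quantities: sunflower meal = 3.957 kg.
Objective = 0.38·3.957 = 1.5037.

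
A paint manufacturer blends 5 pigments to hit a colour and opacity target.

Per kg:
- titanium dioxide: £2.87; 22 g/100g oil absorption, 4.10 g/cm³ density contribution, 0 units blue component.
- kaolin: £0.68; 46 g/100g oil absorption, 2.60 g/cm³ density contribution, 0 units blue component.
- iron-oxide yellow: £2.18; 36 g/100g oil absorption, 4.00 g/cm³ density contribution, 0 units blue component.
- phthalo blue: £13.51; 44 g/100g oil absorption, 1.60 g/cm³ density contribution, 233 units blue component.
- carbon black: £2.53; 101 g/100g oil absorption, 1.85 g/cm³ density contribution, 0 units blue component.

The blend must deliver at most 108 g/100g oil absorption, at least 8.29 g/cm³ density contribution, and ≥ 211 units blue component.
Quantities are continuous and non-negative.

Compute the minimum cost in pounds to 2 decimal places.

£15.75

Set it up as a linear program. Let x1 = kg of titanium dioxide, x2 = kg of kaolin, x3 = kg of iron-oxide yellow, x4 = kg of phthalo blue, x5 = kg of carbon black.
min 2.87x1 + 0.68x2 + 2.18x3 + 13.51x4 + 2.53x5 subject to:
  22x1 + 46x2 + 36x3 + 44x4 + 101x5 ≤ 108   (oil absorption)
  4.1x1 + 2.6x2 + 4x3 + 1.6x4 + 1.85x5 ≥ 8.29   (density contribution)
  233x4 ≥ 211   (blue component)
  x1, x2, x3, x4, x5 ≥ 0.
The minimum-cost mix takes nothing from titanium dioxide, carbon black — only kaolin, iron-oxide yellow, phthalo blue. The oil absorption, density contribution, blue component requirements are met with equality.
Solving gives x2 = 0.2914, x3 = 1.521, x4 = 0.9056.
Hence cost = 0.68·0.2914 + 2.18·1.521 + 13.51·0.9056 = £15.7486.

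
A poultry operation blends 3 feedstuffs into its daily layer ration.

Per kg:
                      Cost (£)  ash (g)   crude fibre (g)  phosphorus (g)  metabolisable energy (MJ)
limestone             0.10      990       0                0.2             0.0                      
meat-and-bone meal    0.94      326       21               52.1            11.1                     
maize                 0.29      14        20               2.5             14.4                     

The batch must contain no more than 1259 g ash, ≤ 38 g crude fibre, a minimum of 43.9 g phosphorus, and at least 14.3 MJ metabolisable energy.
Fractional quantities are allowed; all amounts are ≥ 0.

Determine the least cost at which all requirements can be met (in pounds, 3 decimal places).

Let x1 = kg of limestone, x2 = kg of meat-and-bone meal, x3 = kg of maize.
Minimise 0.1x1 + 0.94x2 + 0.29x3 subject to:
  990x1 + 326x2 + 14x3 ≤ 1259   (ash)
  21x2 + 20x3 ≤ 38   (crude fibre)
  0.2x1 + 52.1x2 + 2.5x3 ≥ 43.9   (phosphorus)
  11.1x2 + 14.4x3 ≥ 14.3   (metabolisable energy)
  x1, x2, x3 ≥ 0.
The optimal basis is {meat-and-bone meal, maize}; limestone drops out. There the phosphorus and metabolisable energy constraints are tight.
That vertex is x2 = 0.8255, x3 = 0.3567.
Objective = 0.94·0.8255 + 0.29·0.3567 = 0.87941.

£0.879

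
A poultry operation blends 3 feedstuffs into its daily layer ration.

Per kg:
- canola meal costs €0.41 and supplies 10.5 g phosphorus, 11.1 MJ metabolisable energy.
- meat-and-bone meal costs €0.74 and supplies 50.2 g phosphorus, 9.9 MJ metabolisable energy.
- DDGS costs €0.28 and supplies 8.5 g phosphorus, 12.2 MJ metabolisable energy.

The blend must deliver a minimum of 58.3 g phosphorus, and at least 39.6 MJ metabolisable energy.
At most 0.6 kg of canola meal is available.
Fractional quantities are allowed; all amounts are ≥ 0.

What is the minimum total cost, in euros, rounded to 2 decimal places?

Let x1 = kg of canola meal, x2 = kg of meat-and-bone meal, x3 = kg of DDGS.
Minimise 0.41x1 + 0.74x2 + 0.28x3 with:
  10.5x1 + 50.2x2 + 8.5x3 ≥ 58.3   (phosphorus)
  11.1x1 + 9.9x2 + 12.2x3 ≥ 39.6   (metabolisable energy)
  x1 ≤ 0.6
  x1, x2, x3 ≥ 0.
The cheapest feasible vertex uses only meat-and-bone meal, DDGS; canola meal is not used. There the phosphorus and metabolisable energy constraints are tight.
So meat-and-bone meal = 0.7092 kg, DDGS = 2.67 kg.
Cost = 0.74·0.7092 + 0.28·2.67 = 1.2724.

€1.27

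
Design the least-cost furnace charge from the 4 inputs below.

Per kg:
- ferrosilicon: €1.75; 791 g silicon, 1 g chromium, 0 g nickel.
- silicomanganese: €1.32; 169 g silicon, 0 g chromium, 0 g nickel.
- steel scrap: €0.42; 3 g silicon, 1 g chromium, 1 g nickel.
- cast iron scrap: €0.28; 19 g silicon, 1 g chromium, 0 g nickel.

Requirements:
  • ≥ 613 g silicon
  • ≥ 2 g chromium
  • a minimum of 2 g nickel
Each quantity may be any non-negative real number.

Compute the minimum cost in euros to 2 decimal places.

€2.18

Treat it as an LP. Let x1 = kg of ferrosilicon, x2 = kg of silicomanganese, x3 = kg of steel scrap, x4 = kg of cast iron scrap.
Minimize 1.75x1 + 1.32x2 + 0.42x3 + 0.28x4 with:
  791x1 + 169x2 + 3x3 + 19x4 ≥ 613   (silicon)
  1x1 + 1x3 + 1x4 ≥ 2   (chromium)
  1x3 ≥ 2   (nickel)
  x1, x2, x3, x4 ≥ 0.
At the optimum only ferrosilicon, steel scrap are positive (silicomanganese, cast iron scrap = 0). The silicon and nickel requirements are met with equality.
So ferrosilicon = 0.7674 kg, steel scrap = 2 kg.
Cost = 1.75·0.7674 + 0.42·2 = 2.1830.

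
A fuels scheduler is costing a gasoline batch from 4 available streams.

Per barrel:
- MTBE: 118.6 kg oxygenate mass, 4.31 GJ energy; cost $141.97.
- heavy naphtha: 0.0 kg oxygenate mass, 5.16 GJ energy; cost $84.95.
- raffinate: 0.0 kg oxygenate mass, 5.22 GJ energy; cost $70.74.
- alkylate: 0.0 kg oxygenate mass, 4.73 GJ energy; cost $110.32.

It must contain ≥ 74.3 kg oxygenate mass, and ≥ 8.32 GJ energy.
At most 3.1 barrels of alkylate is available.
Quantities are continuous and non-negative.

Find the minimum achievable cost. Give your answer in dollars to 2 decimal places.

$165.10

Let x1 = barrels of MTBE, x2 = barrels of heavy naphtha, x3 = barrels of raffinate, x4 = barrels of alkylate.
min 141.97x1 + 84.95x2 + 70.74x3 + 110.32x4 s.t.:
  118.6x1 ≥ 74.3   (oxygenate mass)
  4.31x1 + 5.16x2 + 5.22x3 + 4.73x4 ≥ 8.32   (energy)
  x4 ≤ 3.1
  x1, x2, x3, x4 ≥ 0.
The optimal basis is {MTBE, raffinate}; heavy naphtha, alkylate drop out. The oxygenate mass and energy requirements are met with equality.
So MTBE = 0.62648 barrels, raffinate = 1.0766 barrels.
Hence cost = 141.97·0.62648 + 70.74·1.0766 = $165.1000.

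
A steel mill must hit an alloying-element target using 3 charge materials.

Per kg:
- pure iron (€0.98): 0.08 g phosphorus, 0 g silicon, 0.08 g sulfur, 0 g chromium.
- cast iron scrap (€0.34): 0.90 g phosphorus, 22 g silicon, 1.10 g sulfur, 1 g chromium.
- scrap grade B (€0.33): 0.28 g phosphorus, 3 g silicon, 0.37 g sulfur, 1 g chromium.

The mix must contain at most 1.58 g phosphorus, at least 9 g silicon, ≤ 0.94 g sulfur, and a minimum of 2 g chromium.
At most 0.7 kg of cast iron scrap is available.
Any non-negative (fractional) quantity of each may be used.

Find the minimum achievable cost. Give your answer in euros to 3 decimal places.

€0.662

Set it up as a linear program. Let x1 = kg of pure iron, x2 = kg of cast iron scrap, x3 = kg of scrap grade B.
Minimize 0.98x1 + 0.34x2 + 0.33x3 s.t.:
  0.08x1 + 0.9x2 + 0.28x3 ≤ 1.58   (phosphorus)
  22x2 + 3x3 ≥ 9   (silicon)
  0.08x1 + 1.1x2 + 0.37x3 ≤ 0.94   (sulfur)
  1x2 + 1x3 ≥ 2   (chromium)
  x2 ≤ 0.7
  x1, x2, x3 ≥ 0.
The minimum-cost mix takes nothing from pure iron — only cast iron scrap, scrap grade B. Binding constraints: silicon and chromium.
Solving gives x2 = 0.1579, x3 = 1.842.
Objective = 0.34·0.1579 + 0.33·1.842 = 0.66155.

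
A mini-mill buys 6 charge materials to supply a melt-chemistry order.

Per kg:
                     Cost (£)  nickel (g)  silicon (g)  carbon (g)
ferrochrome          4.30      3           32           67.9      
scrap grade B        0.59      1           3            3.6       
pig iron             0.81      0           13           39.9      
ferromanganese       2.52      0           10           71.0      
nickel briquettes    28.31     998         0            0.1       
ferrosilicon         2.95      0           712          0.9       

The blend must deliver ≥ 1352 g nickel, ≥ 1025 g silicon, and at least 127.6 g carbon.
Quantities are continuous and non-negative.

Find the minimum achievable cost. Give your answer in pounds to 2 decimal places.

£44.99

Set it up as a linear program. Let x1 = kg of ferrochrome, x2 = kg of scrap grade B, x3 = kg of pig iron, x4 = kg of ferromanganese, x5 = kg of nickel briquettes, x6 = kg of ferrosilicon.
Minimise 4.3x1 + 0.59x2 + 0.81x3 + 2.52x4 + 28.31x5 + 2.95x6 s.t.:
  3x1 + 1x2 + 998x5 ≥ 1352   (nickel)
  32x1 + 3x2 + 13x3 + 10x4 + 712x6 ≥ 1025   (silicon)
  67.9x1 + 3.6x2 + 39.9x3 + 71x4 + 0.1x5 + 0.9x6 ≥ 127.6   (carbon)
  x1, x2, x3, x4, x5, x6 ≥ 0.
The cheapest feasible vertex uses only pig iron, nickel briquettes, ferrosilicon; ferrochrome, scrap grade B, ferromanganese are not used. There the nickel, silicon, carbon constraints are tight.
Optimal quantities: pig iron = 3.1634 kg, nickel briquettes = 1.3547 kg, ferrosilicon = 1.3818 kg.
Hence cost = 0.81·3.1634 + 28.31·1.3547 + 2.95·1.3818 = £44.9902.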